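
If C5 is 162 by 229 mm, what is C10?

28 × 40 mm

C6: ⌊229/2⌋ × 162 = 114 × 162 mm
C7: ⌊162/2⌋ × 114 = 81 × 114 mm
C8: ⌊114/2⌋ × 81 = 57 × 81 mm
C9: ⌊81/2⌋ × 57 = 40 × 57 mm
C10: ⌊57/2⌋ × 40 = 28 × 40 mm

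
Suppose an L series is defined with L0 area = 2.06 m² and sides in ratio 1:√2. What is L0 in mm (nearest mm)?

Let the short side be w mm. Then w · w√2 = 2.06 m² = 2,060,000 mm².
w² = 2,060,000/√2, so w ≈ 1206.9 mm; long side = w√2 ≈ 1706.8 mm.

1207 × 1707 mm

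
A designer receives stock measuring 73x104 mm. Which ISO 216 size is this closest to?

Aspect ratio 104/73 ≈ 1.425 — close to the ISO √2 ≈ 1.414.
In the A-series (A0 area = 1 m²): A7 = 74 × 105 mm.
Off by 2 mm total — nearest standard size.

A7 (74 × 105 mm)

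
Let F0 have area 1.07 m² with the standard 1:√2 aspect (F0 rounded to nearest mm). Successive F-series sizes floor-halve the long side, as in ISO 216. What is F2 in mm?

435 × 615 mm

Let F0's short side be w mm. w · w√2 = 1.07 m² = 1,070,000 mm², so w ≈ 869.8 mm and w√2 ≈ 1230.1 mm → F0 = 870 × 1230 mm.
F1: ⌊1230/2⌋ × 870 = 615 × 870 mm
F2: ⌊870/2⌋ × 615 = 435 × 615 mm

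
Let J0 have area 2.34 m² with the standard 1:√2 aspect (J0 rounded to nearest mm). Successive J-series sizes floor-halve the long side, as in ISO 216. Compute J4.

321 × 454 mm

Let J0's short side be w mm. w · w√2 = 2.34 m² = 2,340,000 mm², so w ≈ 1286.3 mm and w√2 ≈ 1819.1 mm → J0 = 1286 × 1819 mm.
J1: ⌊1819/2⌋ × 1286 = 909 × 1286 mm
J2: ⌊1286/2⌋ × 909 = 643 × 909 mm
J3: ⌊909/2⌋ × 643 = 454 × 643 mm
J4: ⌊643/2⌋ × 454 = 321 × 454 mm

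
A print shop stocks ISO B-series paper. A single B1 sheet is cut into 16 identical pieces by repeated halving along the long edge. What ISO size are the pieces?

16 = 2^4, so 4 halving steps.
B1 → B2 → … → B5 after 4 steps.

B5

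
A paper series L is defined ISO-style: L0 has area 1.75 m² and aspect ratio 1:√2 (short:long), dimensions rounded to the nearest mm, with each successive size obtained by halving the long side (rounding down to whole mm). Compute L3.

Let L0's short side be w mm. w · w√2 = 1.75 m² = 1,750,000 mm², so w ≈ 1112.4 mm and w√2 ≈ 1573.2 mm → L0 = 1112 × 1573 mm.
L1: ⌊1573/2⌋ × 1112 = 786 × 1112 mm
L2: ⌊1112/2⌋ × 786 = 556 × 786 mm
L3: ⌊786/2⌋ × 556 = 393 × 556 mm

393 × 556 mm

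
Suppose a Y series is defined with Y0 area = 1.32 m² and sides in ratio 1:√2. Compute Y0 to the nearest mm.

966 × 1366 mm

Let the short side be w mm. Then w · w√2 = 1.32 m² = 1,320,000 mm².
w² = 1,320,000/√2, so w ≈ 966.1 mm; long side = w√2 ≈ 1366.3 mm.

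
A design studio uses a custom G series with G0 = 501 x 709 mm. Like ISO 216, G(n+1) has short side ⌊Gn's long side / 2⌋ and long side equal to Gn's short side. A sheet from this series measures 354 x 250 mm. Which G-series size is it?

G2

G0: 501 × 709 mm
G1: 354 × 501 mm
G2: 250 × 354 mm
G3: 177 × 250 mm
→ matches G2.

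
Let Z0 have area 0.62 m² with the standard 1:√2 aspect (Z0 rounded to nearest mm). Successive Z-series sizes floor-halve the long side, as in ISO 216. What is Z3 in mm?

Let Z0's short side be w mm. w · w√2 = 0.62 m² = 620,000 mm², so w ≈ 662.1 mm and w√2 ≈ 936.4 mm → Z0 = 662 × 936 mm.
Z1: ⌊936/2⌋ × 662 = 468 × 662 mm
Z2: ⌊662/2⌋ × 468 = 331 × 468 mm
Z3: ⌊468/2⌋ × 331 = 234 × 331 mm

234 × 331 mm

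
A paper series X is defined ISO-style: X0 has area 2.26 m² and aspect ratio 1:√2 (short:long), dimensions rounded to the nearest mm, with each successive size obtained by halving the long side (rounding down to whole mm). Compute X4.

Let X0's short side be w mm. w · w√2 = 2.26 m² = 2,260,000 mm², so w ≈ 1264.1 mm and w√2 ≈ 1787.8 mm → X0 = 1264 × 1788 mm.
X1: ⌊1788/2⌋ × 1264 = 894 × 1264 mm
X2: ⌊1264/2⌋ × 894 = 632 × 894 mm
X3: ⌊894/2⌋ × 632 = 447 × 632 mm
X4: ⌊632/2⌋ × 447 = 316 × 447 mm

316 × 447 mm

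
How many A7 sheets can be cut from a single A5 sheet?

4

Each ISO step halves the sheet: 1 × A5 → 2 × A6 → 4 × A7
From A5 to A7 is 2 halving steps: 2^2 = 4.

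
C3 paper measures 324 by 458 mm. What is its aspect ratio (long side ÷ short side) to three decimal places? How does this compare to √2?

458 / 324 = 1.414
Matches √2 ≈ 1.414 — the ISO 216 defining ratio.

1.414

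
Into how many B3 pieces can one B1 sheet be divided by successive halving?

Each ISO step halves the sheet: 1 × B1 → 2 × B2 → 4 × B3
From B1 to B3 is 2 halving steps: 2^2 = 4.

4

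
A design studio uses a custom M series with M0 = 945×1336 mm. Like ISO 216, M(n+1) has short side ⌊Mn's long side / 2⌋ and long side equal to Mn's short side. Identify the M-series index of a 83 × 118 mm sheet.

M0: 945 × 1336 mm
M1: 668 × 945 mm
M2: 472 × 668 mm
M3: 334 × 472 mm
M4: 236 × 334 mm
M5: 167 × 236 mm
M6: 118 × 167 mm
M7: 83 × 118 mm
M8: 59 × 83 mm
→ matches M7.

M7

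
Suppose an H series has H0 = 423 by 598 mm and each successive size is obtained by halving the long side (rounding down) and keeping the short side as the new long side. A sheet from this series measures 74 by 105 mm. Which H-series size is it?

H5

H0: 423 × 598 mm
H1: 299 × 423 mm
H2: 211 × 299 mm
H3: 149 × 211 mm
H4: 105 × 149 mm
H5: 74 × 105 mm
H6: 52 × 74 mm
→ matches H5.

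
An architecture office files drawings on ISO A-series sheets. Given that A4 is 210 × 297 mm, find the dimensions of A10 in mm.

26 × 37 mm

A5: ⌊297/2⌋ × 210 = 148 × 210 mm
A6: ⌊210/2⌋ × 148 = 105 × 148 mm
A7: ⌊148/2⌋ × 105 = 74 × 105 mm
A8: ⌊105/2⌋ × 74 = 52 × 74 mm
A9: ⌊74/2⌋ × 52 = 37 × 52 mm
A10: ⌊52/2⌋ × 37 = 26 × 37 mm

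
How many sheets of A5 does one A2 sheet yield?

Each ISO step halves the sheet: 1 × A2 → 2 × A3 → 4 × A4 → 8 × A5
From A2 to A5 is 3 halving steps: 2^3 = 8.

8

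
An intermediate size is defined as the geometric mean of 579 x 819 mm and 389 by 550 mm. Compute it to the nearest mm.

475 × 671 mm

Short side: √(579 · 389) = √225231 ≈ 474.6 → 475 mm
Long side: √(819 · 550) = √450450 ≈ 671.2 → 671 mm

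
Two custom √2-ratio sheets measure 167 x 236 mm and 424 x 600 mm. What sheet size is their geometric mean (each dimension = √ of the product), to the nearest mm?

Short side: √(167 · 424) = √70808 ≈ 266.1 → 266 mm
Long side: √(236 · 600) = √141600 ≈ 376.3 → 376 mm

266 × 376 mm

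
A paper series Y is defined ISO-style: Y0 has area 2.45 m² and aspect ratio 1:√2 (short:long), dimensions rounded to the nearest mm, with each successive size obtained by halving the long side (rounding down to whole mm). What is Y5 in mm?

232 × 329 mm

Let Y0's short side be w mm. w · w√2 = 2.45 m² = 2,450,000 mm², so w ≈ 1316.2 mm and w√2 ≈ 1861.4 mm → Y0 = 1316 × 1861 mm.
Y1: ⌊1861/2⌋ × 1316 = 930 × 1316 mm
Y2: ⌊1316/2⌋ × 930 = 658 × 930 mm
Y3: ⌊930/2⌋ × 658 = 465 × 658 mm
Y4: ⌊658/2⌋ × 465 = 329 × 465 mm
Y5: ⌊465/2⌋ × 329 = 232 × 329 mm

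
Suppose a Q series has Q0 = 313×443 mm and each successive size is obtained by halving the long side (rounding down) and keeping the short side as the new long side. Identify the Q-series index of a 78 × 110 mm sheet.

Q4

Q0: 313 × 443 mm
Q1: 221 × 313 mm
Q2: 156 × 221 mm
Q3: 110 × 156 mm
Q4: 78 × 110 mm
Q5: 55 × 78 mm
→ matches Q4.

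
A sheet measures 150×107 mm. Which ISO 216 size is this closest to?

Aspect ratio 150/107 ≈ 1.402 — close to the ISO √2 ≈ 1.414.
In the A-series (A0 area = 1 m²): A6 = 105 × 148 mm.
Off by 4 mm total — nearest standard size.

A6 (105 × 148 mm)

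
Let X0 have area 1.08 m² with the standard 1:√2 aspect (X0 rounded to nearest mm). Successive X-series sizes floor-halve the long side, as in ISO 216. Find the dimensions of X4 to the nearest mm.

Let X0's short side be w mm. w · w√2 = 1.08 m² = 1,080,000 mm², so w ≈ 873.9 mm and w√2 ≈ 1235.9 mm → X0 = 874 × 1236 mm.
X1: ⌊1236/2⌋ × 874 = 618 × 874 mm
X2: ⌊874/2⌋ × 618 = 437 × 618 mm
X3: ⌊618/2⌋ × 437 = 309 × 437 mm
X4: ⌊437/2⌋ × 309 = 218 × 309 mm

218 × 309 mm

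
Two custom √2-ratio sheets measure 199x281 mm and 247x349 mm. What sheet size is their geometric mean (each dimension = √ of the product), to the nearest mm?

Short side: √(199 · 247) = √49153 ≈ 221.7 → 222 mm
Long side: √(281 · 349) = √98069 ≈ 313.2 → 313 mm

222 × 313 mm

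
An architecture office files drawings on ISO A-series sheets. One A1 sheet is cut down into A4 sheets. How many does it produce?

Each ISO step halves the sheet: 1 × A1 → 2 × A2 → 4 × A3 → 8 × A4
From A1 to A4 is 3 halving steps: 2^3 = 8.

8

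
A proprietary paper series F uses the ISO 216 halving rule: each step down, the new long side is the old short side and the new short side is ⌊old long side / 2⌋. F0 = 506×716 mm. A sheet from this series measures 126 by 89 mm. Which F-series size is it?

F0: 506 × 716 mm
F1: 358 × 506 mm
F2: 253 × 358 mm
F3: 179 × 253 mm
F4: 126 × 179 mm
F5: 89 × 126 mm
F6: 63 × 89 mm
→ matches F5.

F5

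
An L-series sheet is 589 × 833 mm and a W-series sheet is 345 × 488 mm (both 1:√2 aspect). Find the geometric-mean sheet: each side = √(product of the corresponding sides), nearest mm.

451 × 638 mm

Short side: √(589 · 345) = √203205 ≈ 450.8 → 451 mm
Long side: √(833 · 488) = √406504 ≈ 637.6 → 638 mm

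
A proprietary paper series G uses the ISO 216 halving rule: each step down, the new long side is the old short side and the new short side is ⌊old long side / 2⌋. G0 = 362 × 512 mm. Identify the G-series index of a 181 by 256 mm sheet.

G2

G0: 362 × 512 mm
G1: 256 × 362 mm
G2: 181 × 256 mm
G3: 128 × 181 mm
→ matches G2.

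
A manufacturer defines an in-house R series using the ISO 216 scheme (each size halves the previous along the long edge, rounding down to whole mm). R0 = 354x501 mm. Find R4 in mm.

88 × 125 mm

R1: ⌊501/2⌋ × 354 = 250 × 354 mm
R2: ⌊354/2⌋ × 250 = 177 × 250 mm
R3: ⌊250/2⌋ × 177 = 125 × 177 mm
R4: ⌊177/2⌋ × 125 = 88 × 125 mm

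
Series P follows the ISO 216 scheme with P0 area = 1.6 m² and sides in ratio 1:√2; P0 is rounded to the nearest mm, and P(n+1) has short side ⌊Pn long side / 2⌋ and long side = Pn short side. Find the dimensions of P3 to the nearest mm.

Let P0's short side be w mm. w · w√2 = 1.6 m² = 1,600,000 mm², so w ≈ 1063.7 mm and w√2 ≈ 1504.2 mm → P0 = 1064 × 1504 mm.
P1: ⌊1504/2⌋ × 1064 = 752 × 1064 mm
P2: ⌊1064/2⌋ × 752 = 532 × 752 mm
P3: ⌊752/2⌋ × 532 = 376 × 532 mm

376 × 532 mm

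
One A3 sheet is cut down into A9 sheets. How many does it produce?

Each ISO step halves the sheet: 1 × A3 → 2 × A4 → 4 × A5 → 8 × A6 → …
From A3 to A9 is 6 halving steps: 2^6 = 64.

64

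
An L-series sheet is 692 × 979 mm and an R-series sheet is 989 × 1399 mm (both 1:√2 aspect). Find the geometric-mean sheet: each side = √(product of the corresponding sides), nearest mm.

Short side: √(692 · 989) = √684388 ≈ 827.3 → 827 mm
Long side: √(979 · 1399) = √1369621 ≈ 1170.3 → 1170 mm

827 × 1170 mm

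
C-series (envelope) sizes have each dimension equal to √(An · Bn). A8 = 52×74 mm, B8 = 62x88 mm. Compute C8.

57 × 81 mm

Short side: √(52 · 62) = √3224 ≈ 56.8 → 57 mm
Long side: √(74 · 88) = √6512 ≈ 80.7 → 81 mm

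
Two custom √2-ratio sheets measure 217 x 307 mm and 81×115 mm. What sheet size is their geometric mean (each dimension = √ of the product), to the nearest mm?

133 × 188 mm

Short side: √(217 · 81) = √17577 ≈ 132.6 → 133 mm
Long side: √(307 · 115) = √35305 ≈ 187.9 → 188 mm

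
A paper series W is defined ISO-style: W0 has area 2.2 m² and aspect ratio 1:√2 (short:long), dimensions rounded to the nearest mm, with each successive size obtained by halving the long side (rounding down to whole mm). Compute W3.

Let W0's short side be w mm. w · w√2 = 2.2 m² = 2,200,000 mm², so w ≈ 1247.3 mm and w√2 ≈ 1763.9 mm → W0 = 1247 × 1764 mm.
W1: ⌊1764/2⌋ × 1247 = 882 × 1247 mm
W2: ⌊1247/2⌋ × 882 = 623 × 882 mm
W3: ⌊882/2⌋ × 623 = 441 × 623 mm

441 × 623 mm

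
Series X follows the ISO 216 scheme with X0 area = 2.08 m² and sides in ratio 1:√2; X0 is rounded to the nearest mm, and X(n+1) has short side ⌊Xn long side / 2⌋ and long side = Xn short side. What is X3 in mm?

428 × 606 mm

Let X0's short side be w mm. w · w√2 = 2.08 m² = 2,080,000 mm², so w ≈ 1212.8 mm and w√2 ≈ 1715.1 mm → X0 = 1213 × 1715 mm.
X1: ⌊1715/2⌋ × 1213 = 857 × 1213 mm
X2: ⌊1213/2⌋ × 857 = 606 × 857 mm
X3: ⌊857/2⌋ × 606 = 428 × 606 mm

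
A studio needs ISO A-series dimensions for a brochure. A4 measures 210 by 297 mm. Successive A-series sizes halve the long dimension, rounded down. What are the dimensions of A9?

37 × 52 mm

A5: ⌊297/2⌋ × 210 = 148 × 210 mm
A6: ⌊210/2⌋ × 148 = 105 × 148 mm
A7: ⌊148/2⌋ × 105 = 74 × 105 mm
A8: ⌊105/2⌋ × 74 = 52 × 74 mm
A9: ⌊74/2⌋ × 52 = 37 × 52 mm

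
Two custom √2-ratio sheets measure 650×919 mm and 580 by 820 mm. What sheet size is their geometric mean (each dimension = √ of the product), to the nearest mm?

Short side: √(650 · 580) = √377000 ≈ 614.0 → 614 mm
Long side: √(919 · 820) = √753580 ≈ 868.1 → 868 mm

614 × 868 mm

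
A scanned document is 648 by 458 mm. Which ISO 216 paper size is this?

Aspect ratio 648/458 ≈ 1.415 — close to the ISO √2 ≈ 1.414.
In the C-series (envelope sizes, between A and B): C2 = 458 × 648 mm.

C2 (458 × 648 mm)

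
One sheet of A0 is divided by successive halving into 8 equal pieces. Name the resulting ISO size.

8 = 2^3, so 3 halving steps.
A0 → A1 → … → A3 after 3 steps.

A3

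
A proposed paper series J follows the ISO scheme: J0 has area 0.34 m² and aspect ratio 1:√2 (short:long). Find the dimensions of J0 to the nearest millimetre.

Let the short side be w mm. Then w · w√2 = 0.34 m² = 340,000 mm².
w² = 340,000/√2, so w ≈ 490.3 mm; long side = w√2 ≈ 693.4 mm.

490 × 693 mm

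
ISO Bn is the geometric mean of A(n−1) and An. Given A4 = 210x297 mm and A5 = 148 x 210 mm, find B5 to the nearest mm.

Short side: √(210 · 148) = √31080 ≈ 176.3 → 176 mm
Long side: √(297 · 210) = √62370 ≈ 249.7 → 250 mm

176 × 250 mm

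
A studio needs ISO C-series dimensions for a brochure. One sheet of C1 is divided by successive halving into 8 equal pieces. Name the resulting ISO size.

C4

8 = 2^3, so 3 halving steps.
C1 → C2 → … → C4 after 3 steps.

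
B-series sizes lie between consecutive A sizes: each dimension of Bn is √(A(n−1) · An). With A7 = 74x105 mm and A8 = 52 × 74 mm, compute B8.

Short side: √(74 · 52) = √3848 ≈ 62.0 → 62 mm
Long side: √(105 · 74) = √7770 ≈ 88.1 → 88 mm

62 × 88 mm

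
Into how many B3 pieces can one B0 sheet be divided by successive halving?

B0 = 1000 × 1414 mm; B3 = 353 × 500 mm.
Each halving step doubles the count; 3 steps from B0 to B3.
2^3 = 8.

8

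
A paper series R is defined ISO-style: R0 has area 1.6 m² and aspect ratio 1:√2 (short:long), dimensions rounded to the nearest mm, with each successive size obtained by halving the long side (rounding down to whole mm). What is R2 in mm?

532 × 752 mm

Let R0's short side be w mm. w · w√2 = 1.6 m² = 1,600,000 mm², so w ≈ 1063.7 mm and w√2 ≈ 1504.2 mm → R0 = 1064 × 1504 mm.
R1: ⌊1504/2⌋ × 1064 = 752 × 1064 mm
R2: ⌊1064/2⌋ × 752 = 532 × 752 mm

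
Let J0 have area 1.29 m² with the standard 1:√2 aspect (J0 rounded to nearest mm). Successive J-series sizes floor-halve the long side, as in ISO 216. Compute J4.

Let J0's short side be w mm. w · w√2 = 1.29 m² = 1,290,000 mm², so w ≈ 955.1 mm and w√2 ≈ 1350.7 mm → J0 = 955 × 1351 mm.
J1: ⌊1351/2⌋ × 955 = 675 × 955 mm
J2: ⌊955/2⌋ × 675 = 477 × 675 mm
J3: ⌊675/2⌋ × 477 = 337 × 477 mm
J4: ⌊477/2⌋ × 337 = 238 × 337 mm

238 × 337 mm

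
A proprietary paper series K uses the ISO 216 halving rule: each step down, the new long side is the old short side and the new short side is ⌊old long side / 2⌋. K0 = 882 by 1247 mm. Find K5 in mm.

K1: ⌊1247/2⌋ × 882 = 623 × 882 mm
K2: ⌊882/2⌋ × 623 = 441 × 623 mm
K3: ⌊623/2⌋ × 441 = 311 × 441 mm
K4: ⌊441/2⌋ × 311 = 220 × 311 mm
K5: ⌊311/2⌋ × 220 = 155 × 220 mm

155 × 220 mm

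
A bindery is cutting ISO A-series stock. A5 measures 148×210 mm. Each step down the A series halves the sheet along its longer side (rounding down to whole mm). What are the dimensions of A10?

26 × 37 mm

A6: ⌊210/2⌋ × 148 = 105 × 148 mm
A7: ⌊148/2⌋ × 105 = 74 × 105 mm
A8: ⌊105/2⌋ × 74 = 52 × 74 mm
A9: ⌊74/2⌋ × 52 = 37 × 52 mm
A10: ⌊52/2⌋ × 37 = 26 × 37 mm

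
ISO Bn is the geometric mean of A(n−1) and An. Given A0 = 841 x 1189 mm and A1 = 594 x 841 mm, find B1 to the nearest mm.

707 × 1000 mm

Short side: √(841 · 594) = √499554 ≈ 706.8 → 707 mm
Long side: √(1189 · 841) = √999949 ≈ 1000.0 → 1000 mm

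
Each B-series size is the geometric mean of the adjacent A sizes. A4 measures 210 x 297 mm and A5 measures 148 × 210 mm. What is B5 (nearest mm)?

176 × 250 mm

Short side: √(210 · 148) = √31080 ≈ 176.3 → 176 mm
Long side: √(297 · 210) = √62370 ≈ 249.7 → 250 mm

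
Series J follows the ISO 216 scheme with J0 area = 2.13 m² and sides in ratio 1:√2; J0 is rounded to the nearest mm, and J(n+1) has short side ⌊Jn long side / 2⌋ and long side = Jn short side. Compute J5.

Let J0's short side be w mm. w · w√2 = 2.13 m² = 2,130,000 mm², so w ≈ 1227.2 mm and w√2 ≈ 1735.6 mm → J0 = 1227 × 1736 mm.
J1: ⌊1736/2⌋ × 1227 = 868 × 1227 mm
J2: ⌊1227/2⌋ × 868 = 613 × 868 mm
J3: ⌊868/2⌋ × 613 = 434 × 613 mm
J4: ⌊613/2⌋ × 434 = 306 × 434 mm
J5: ⌊434/2⌋ × 306 = 217 × 306 mm

217 × 306 mm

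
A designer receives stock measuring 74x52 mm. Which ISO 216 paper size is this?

Aspect ratio 74/52 ≈ 1.423 — close to the ISO √2 ≈ 1.414.
In the A-series (A0 area = 1 m²): A8 = 52 × 74 mm.

A8 (52 × 74 mm)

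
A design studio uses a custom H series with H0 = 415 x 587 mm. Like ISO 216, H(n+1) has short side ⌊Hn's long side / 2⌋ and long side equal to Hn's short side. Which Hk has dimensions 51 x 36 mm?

H0: 415 × 587 mm
H1: 293 × 415 mm
H2: 207 × 293 mm
H3: 146 × 207 mm
H4: 103 × 146 mm
H5: 73 × 103 mm
H6: 51 × 73 mm
H7: 36 × 51 mm
H8: 25 × 36 mm
→ matches H7.

H7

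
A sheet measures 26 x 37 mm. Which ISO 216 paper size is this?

A10 (26 × 37 mm)

Aspect ratio 37/26 ≈ 1.423 — close to the ISO √2 ≈ 1.414.
In the A-series (A0 area = 1 m²): A10 = 26 × 37 mm.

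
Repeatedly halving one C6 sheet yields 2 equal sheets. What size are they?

C7

2 = 2^1, so 1 halving step.
C6 → C7 → … → C7 after 1 step.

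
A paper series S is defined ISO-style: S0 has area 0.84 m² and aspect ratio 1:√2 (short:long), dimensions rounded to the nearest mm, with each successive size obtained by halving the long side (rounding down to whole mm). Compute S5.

Let S0's short side be w mm. w · w√2 = 0.84 m² = 840,000 mm², so w ≈ 770.7 mm and w√2 ≈ 1089.9 mm → S0 = 771 × 1090 mm.
S1: ⌊1090/2⌋ × 771 = 545 × 771 mm
S2: ⌊771/2⌋ × 545 = 385 × 545 mm
S3: ⌊545/2⌋ × 385 = 272 × 385 mm
S4: ⌊385/2⌋ × 272 = 192 × 272 mm
S5: ⌊272/2⌋ × 192 = 136 × 192 mm

136 × 192 mm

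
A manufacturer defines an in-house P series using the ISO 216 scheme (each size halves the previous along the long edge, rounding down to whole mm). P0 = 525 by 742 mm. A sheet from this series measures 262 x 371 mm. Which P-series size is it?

P2

P0: 525 × 742 mm
P1: 371 × 525 mm
P2: 262 × 371 mm
P3: 185 × 262 mm
→ matches P2.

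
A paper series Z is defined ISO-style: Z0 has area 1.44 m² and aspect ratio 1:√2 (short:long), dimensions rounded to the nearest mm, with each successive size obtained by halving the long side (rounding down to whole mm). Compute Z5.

178 × 252 mm

Let Z0's short side be w mm. w · w√2 = 1.44 m² = 1,440,000 mm², so w ≈ 1009.1 mm and w√2 ≈ 1427.0 mm → Z0 = 1009 × 1427 mm.
Z1: ⌊1427/2⌋ × 1009 = 713 × 1009 mm
Z2: ⌊1009/2⌋ × 713 = 504 × 713 mm
Z3: ⌊713/2⌋ × 504 = 356 × 504 mm
Z4: ⌊504/2⌋ × 356 = 252 × 356 mm
Z5: ⌊356/2⌋ × 252 = 178 × 252 mm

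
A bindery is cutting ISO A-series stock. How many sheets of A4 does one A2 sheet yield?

Each ISO step halves the sheet: 1 × A2 → 2 × A3 → 4 × A4
From A2 to A4 is 2 halving steps: 2^2 = 4.

4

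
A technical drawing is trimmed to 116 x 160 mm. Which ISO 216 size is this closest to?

Aspect ratio 160/116 ≈ 1.379 (ISO target is √2 ≈ 1.414).
In the C-series (envelope sizes, between A and B): C6 = 114 × 162 mm.
Off by 4 mm total — nearest standard size.

C6 (114 × 162 mm)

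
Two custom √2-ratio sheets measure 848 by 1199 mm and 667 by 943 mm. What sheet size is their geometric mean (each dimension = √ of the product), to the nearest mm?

Short side: √(848 · 667) = √565616 ≈ 752.1 → 752 mm
Long side: √(1199 · 943) = √1130657 ≈ 1063.3 → 1063 mm

752 × 1063 mm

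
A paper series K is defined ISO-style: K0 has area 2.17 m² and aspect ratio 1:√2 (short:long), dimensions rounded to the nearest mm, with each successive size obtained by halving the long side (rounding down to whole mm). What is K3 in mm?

Let K0's short side be w mm. w · w√2 = 2.17 m² = 2,170,000 mm², so w ≈ 1238.7 mm and w√2 ≈ 1751.8 mm → K0 = 1239 × 1752 mm.
K1: ⌊1752/2⌋ × 1239 = 876 × 1239 mm
K2: ⌊1239/2⌋ × 876 = 619 × 876 mm
K3: ⌊876/2⌋ × 619 = 438 × 619 mm

438 × 619 mm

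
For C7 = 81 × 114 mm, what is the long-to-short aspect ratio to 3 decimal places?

1.407

114 / 81 = 1.407
ISO 216 targets √2 ≈ 1.414; the -0.007 deviation is from mm rounding.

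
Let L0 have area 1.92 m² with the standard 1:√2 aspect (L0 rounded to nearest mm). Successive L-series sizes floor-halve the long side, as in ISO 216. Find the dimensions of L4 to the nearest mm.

Let L0's short side be w mm. w · w√2 = 1.92 m² = 1,920,000 mm², so w ≈ 1165.2 mm and w√2 ≈ 1647.8 mm → L0 = 1165 × 1648 mm.
L1: ⌊1648/2⌋ × 1165 = 824 × 1165 mm
L2: ⌊1165/2⌋ × 824 = 582 × 824 mm
L3: ⌊824/2⌋ × 582 = 412 × 582 mm
L4: ⌊582/2⌋ × 412 = 291 × 412 mm

291 × 412 mm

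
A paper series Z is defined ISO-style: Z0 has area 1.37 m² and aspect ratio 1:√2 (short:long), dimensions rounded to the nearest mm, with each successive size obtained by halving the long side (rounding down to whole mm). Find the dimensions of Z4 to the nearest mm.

Let Z0's short side be w mm. w · w√2 = 1.37 m² = 1,370,000 mm², so w ≈ 984.2 mm and w√2 ≈ 1391.9 mm → Z0 = 984 × 1392 mm.
Z1: ⌊1392/2⌋ × 984 = 696 × 984 mm
Z2: ⌊984/2⌋ × 696 = 492 × 696 mm
Z3: ⌊696/2⌋ × 492 = 348 × 492 mm
Z4: ⌊492/2⌋ × 348 = 246 × 348 mm

246 × 348 mm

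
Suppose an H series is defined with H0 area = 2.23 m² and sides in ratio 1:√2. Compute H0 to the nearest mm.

Let the short side be w mm. Then w · w√2 = 2.23 m² = 2,230,000 mm².
w² = 2,230,000/√2, so w ≈ 1255.7 mm; long side = w√2 ≈ 1775.9 mm.

1256 × 1776 mm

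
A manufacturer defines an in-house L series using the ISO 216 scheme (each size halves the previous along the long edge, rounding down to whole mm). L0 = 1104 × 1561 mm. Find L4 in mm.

L1 = 780 × 1104 mm (from L0 by 1 halving).
L2: ⌊1104/2⌋ × 780 = 552 × 780 mm
L3: ⌊780/2⌋ × 552 = 390 × 552 mm
L4: ⌊552/2⌋ × 390 = 276 × 390 mm

276 × 390 mm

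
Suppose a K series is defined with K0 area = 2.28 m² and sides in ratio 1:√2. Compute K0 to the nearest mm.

1270 × 1796 mm

Let the short side be w mm. Then w · w√2 = 2.28 m² = 2,280,000 mm².
w² = 2,280,000/√2, so w ≈ 1269.7 mm; long side = w√2 ≈ 1795.7 mm.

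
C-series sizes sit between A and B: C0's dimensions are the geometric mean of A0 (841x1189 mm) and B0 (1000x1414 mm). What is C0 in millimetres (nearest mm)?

Short: √(841 · 1000) = √841000 ≈ 917.1 mm.
Long: √(1189 · 1414) = √1681246 ≈ 1296.6 mm.

917 × 1297 mm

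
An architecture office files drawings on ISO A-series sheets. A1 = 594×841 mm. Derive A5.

A2: ⌊841/2⌋ × 594 = 420 × 594 mm
A3: ⌊594/2⌋ × 420 = 297 × 420 mm
A4: ⌊420/2⌋ × 297 = 210 × 297 mm
A5: ⌊297/2⌋ × 210 = 148 × 210 mm

148 × 210 mm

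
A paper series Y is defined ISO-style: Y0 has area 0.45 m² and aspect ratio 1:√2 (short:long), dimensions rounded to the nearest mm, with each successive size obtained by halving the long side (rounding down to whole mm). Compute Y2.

Let Y0's short side be w mm. w · w√2 = 0.45 m² = 450,000 mm², so w ≈ 564.1 mm and w√2 ≈ 797.7 mm → Y0 = 564 × 798 mm.
Y1: ⌊798/2⌋ × 564 = 399 × 564 mm
Y2: ⌊564/2⌋ × 399 = 282 × 399 mm

282 × 399 mm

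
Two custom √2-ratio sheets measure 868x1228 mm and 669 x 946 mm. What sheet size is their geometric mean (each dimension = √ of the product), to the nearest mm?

Short side: √(868 · 669) = √580692 ≈ 762.0 → 762 mm
Long side: √(1228 · 946) = √1161688 ≈ 1077.8 → 1078 mm

762 × 1078 mm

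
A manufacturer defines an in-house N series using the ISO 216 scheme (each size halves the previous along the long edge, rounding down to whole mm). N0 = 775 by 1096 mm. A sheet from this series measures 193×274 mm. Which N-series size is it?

N4

N0: 775 × 1096 mm
N1: 548 × 775 mm
N2: 387 × 548 mm
N3: 274 × 387 mm
N4: 193 × 274 mm
N5: 137 × 193 mm
→ matches N4.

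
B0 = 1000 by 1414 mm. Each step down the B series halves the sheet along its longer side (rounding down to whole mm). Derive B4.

250 × 353 mm

B1: ⌊1414/2⌋ × 1000 = 707 × 1000 mm
B2: ⌊1000/2⌋ × 707 = 500 × 707 mm
B3: ⌊707/2⌋ × 500 = 353 × 500 mm
B4: ⌊500/2⌋ × 353 = 250 × 353 mm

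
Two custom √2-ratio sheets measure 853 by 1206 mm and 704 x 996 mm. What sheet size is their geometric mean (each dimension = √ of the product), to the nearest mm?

775 × 1096 mm

Short side: √(853 · 704) = √600512 ≈ 774.9 → 775 mm
Long side: √(1206 · 996) = √1201176 ≈ 1096.0 → 1096 mm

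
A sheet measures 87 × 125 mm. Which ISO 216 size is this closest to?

Aspect ratio 125/87 ≈ 1.437 (ISO target is √2 ≈ 1.414).
In the B-series (B0 = 1000 × 1414 mm): B7 = 88 × 125 mm.
Off by 1 mm total — nearest standard size.

B7 (88 × 125 mm)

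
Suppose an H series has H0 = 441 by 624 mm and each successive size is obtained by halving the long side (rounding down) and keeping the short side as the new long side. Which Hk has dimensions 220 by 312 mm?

H0: 441 × 624 mm
H1: 312 × 441 mm
H2: 220 × 312 mm
H3: 156 × 220 mm
→ matches H2.

H2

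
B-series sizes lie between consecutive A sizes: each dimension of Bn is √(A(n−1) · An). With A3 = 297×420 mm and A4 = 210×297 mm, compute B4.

Short side: √(297 · 210) = √62370 ≈ 249.7 → 250 mm
Long side: √(420 · 297) = √124740 ≈ 353.2 → 353 mm

250 × 353 mm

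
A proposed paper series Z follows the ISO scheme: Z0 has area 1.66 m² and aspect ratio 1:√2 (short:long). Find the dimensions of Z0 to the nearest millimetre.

1083 × 1532 mm

Let the short side be w mm. Then w · w√2 = 1.66 m² = 1,660,000 mm².
w² = 1,660,000/√2, so w ≈ 1083.4 mm; long side = w√2 ≈ 1532.2 mm.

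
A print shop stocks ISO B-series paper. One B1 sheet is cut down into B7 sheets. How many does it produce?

Each ISO step halves the sheet: 1 × B1 → 2 × B2 → 4 × B3 → 8 × B4 → …
From B1 to B7 is 6 halving steps: 2^6 = 64.

64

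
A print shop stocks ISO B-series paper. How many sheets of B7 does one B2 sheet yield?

32

Each ISO step halves the sheet: 1 × B2 → 2 × B3 → 4 × B4 → 8 × B5 → …
From B2 to B7 is 5 halving steps: 2^5 = 32.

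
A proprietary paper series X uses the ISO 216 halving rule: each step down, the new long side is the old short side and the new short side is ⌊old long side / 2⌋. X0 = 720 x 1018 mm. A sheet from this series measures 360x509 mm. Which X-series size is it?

X0: 720 × 1018 mm
X1: 509 × 720 mm
X2: 360 × 509 mm
X3: 254 × 360 mm
→ matches X2.

X2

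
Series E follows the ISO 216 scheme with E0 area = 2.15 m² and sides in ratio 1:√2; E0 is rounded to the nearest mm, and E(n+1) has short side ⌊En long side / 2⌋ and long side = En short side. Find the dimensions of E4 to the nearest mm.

Let E0's short side be w mm. w · w√2 = 2.15 m² = 2,150,000 mm², so w ≈ 1233.0 mm and w√2 ≈ 1743.7 mm → E0 = 1233 × 1744 mm.
E1: ⌊1744/2⌋ × 1233 = 872 × 1233 mm
E2: ⌊1233/2⌋ × 872 = 616 × 872 mm
E3: ⌊872/2⌋ × 616 = 436 × 616 mm
E4: ⌊616/2⌋ × 436 = 308 × 436 mm

308 × 436 mm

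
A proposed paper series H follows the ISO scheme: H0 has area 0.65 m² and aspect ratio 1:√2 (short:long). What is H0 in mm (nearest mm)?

Let the short side be w mm. Then w · w√2 = 0.65 m² = 650,000 mm².
w² = 650,000/√2, so w ≈ 678.0 mm; long side = w√2 ≈ 958.8 mm.

678 × 959 mm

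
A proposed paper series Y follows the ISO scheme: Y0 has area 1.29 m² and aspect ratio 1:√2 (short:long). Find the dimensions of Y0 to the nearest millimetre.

Let the short side be w mm. Then w · w√2 = 1.29 m² = 1,290,000 mm².
w² = 1,290,000/√2, so w ≈ 955.1 mm; long side = w√2 ≈ 1350.7 mm.

955 × 1351 mm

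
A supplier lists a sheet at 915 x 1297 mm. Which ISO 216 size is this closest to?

C0 (917 × 1297 mm)

Aspect ratio 1297/915 ≈ 1.417 — close to the ISO √2 ≈ 1.414.
In the C-series (envelope sizes, between A and B): C0 = 917 × 1297 mm.
Off by 2 mm total — nearest standard size.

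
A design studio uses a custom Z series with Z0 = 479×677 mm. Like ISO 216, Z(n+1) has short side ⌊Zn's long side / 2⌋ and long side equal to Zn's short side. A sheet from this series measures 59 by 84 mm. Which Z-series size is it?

Z0: 479 × 677 mm
Z1: 338 × 479 mm
Z2: 239 × 338 mm
Z3: 169 × 239 mm
Z4: 119 × 169 mm
Z5: 84 × 119 mm
Z6: 59 × 84 mm
Z7: 42 × 59 mm
→ matches Z6.

Z6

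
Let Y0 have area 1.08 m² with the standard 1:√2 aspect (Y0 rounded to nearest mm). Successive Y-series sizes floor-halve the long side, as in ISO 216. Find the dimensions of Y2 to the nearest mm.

Let Y0's short side be w mm. w · w√2 = 1.08 m² = 1,080,000 mm², so w ≈ 873.9 mm and w√2 ≈ 1235.9 mm → Y0 = 874 × 1236 mm.
Y1: ⌊1236/2⌋ × 874 = 618 × 874 mm
Y2: ⌊874/2⌋ × 618 = 437 × 618 mm

437 × 618 mm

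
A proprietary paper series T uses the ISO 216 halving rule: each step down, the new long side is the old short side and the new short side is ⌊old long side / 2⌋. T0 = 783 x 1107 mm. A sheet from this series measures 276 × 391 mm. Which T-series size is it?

T0: 783 × 1107 mm
T1: 553 × 783 mm
T2: 391 × 553 mm
T3: 276 × 391 mm
T4: 195 × 276 mm
→ matches T3.

T3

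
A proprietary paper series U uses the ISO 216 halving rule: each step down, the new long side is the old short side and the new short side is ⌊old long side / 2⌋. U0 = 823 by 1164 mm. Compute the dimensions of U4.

U1 = 582 × 823 mm (from U0 by 1 halving).
U2: ⌊823/2⌋ × 582 = 411 × 582 mm
U3: ⌊582/2⌋ × 411 = 291 × 411 mm
U4: ⌊411/2⌋ × 291 = 205 × 291 mm

205 × 291 mm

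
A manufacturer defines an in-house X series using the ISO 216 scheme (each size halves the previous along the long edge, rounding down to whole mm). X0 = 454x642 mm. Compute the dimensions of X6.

X1: ⌊642/2⌋ × 454 = 321 × 454 mm
X2: ⌊454/2⌋ × 321 = 227 × 321 mm
X3: ⌊321/2⌋ × 227 = 160 × 227 mm
X4: ⌊227/2⌋ × 160 = 113 × 160 mm
X5: ⌊160/2⌋ × 113 = 80 × 113 mm
X6: ⌊113/2⌋ × 80 = 56 × 80 mm

56 × 80 mm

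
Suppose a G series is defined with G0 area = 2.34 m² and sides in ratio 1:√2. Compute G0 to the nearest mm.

1286 × 1819 mm

Let the short side be w mm. Then w · w√2 = 2.34 m² = 2,340,000 mm².
w² = 2,340,000/√2, so w ≈ 1286.3 mm; long side = w√2 ≈ 1819.1 mm.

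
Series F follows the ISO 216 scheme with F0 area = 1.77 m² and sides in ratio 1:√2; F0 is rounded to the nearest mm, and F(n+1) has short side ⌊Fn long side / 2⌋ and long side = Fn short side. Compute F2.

Let F0's short side be w mm. w · w√2 = 1.77 m² = 1,770,000 mm², so w ≈ 1118.7 mm and w√2 ≈ 1582.1 mm → F0 = 1119 × 1582 mm.
F1: ⌊1582/2⌋ × 1119 = 791 × 1119 mm
F2: ⌊1119/2⌋ × 791 = 559 × 791 mm

559 × 791 mm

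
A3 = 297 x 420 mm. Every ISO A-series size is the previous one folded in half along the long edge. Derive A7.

74 × 105 mm

A4: ⌊420/2⌋ × 297 = 210 × 297 mm
A5: ⌊297/2⌋ × 210 = 148 × 210 mm
A6: ⌊210/2⌋ × 148 = 105 × 148 mm
A7: ⌊148/2⌋ × 105 = 74 × 105 mm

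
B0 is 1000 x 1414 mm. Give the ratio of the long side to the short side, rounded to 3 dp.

1414 / 1000 = 1.414
Matches √2 ≈ 1.414 — the ISO 216 defining ratio.

1.414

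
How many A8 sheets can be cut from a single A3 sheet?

32

Each ISO step halves the sheet: 1 × A3 → 2 × A4 → 4 × A5 → 8 × A6 → …
From A3 to A8 is 5 halving steps: 2^5 = 32.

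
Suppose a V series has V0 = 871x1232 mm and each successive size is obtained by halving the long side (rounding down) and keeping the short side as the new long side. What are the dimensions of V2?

V1: ⌊1232/2⌋ × 871 = 616 × 871 mm
V2: ⌊871/2⌋ × 616 = 435 × 616 mm

435 × 616 mm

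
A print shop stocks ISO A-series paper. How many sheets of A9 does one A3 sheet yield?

A3 = 297 × 420 mm; A9 = 37 × 52 mm.
Each halving step doubles the count; 6 steps from A3 to A9.
2^6 = 64.

64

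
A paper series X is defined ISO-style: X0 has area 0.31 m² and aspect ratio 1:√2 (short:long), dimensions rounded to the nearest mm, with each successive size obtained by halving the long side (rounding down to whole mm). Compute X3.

165 × 234 mm

Let X0's short side be w mm. w · w√2 = 0.31 m² = 310,000 mm², so w ≈ 468.2 mm and w√2 ≈ 662.1 mm → X0 = 468 × 662 mm.
X1: ⌊662/2⌋ × 468 = 331 × 468 mm
X2: ⌊468/2⌋ × 331 = 234 × 331 mm
X3: ⌊331/2⌋ × 234 = 165 × 234 mm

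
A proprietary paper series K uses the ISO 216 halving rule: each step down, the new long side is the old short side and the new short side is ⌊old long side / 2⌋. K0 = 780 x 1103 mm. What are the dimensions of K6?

97 × 137 mm

K1: ⌊1103/2⌋ × 780 = 551 × 780 mm
K2: ⌊780/2⌋ × 551 = 390 × 551 mm
K3: ⌊551/2⌋ × 390 = 275 × 390 mm
K4: ⌊390/2⌋ × 275 = 195 × 275 mm
K5: ⌊275/2⌋ × 195 = 137 × 195 mm
K6: ⌊195/2⌋ × 137 = 97 × 137 mm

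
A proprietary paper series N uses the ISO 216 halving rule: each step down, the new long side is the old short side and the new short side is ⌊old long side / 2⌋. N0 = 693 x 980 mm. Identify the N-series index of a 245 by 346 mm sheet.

N0: 693 × 980 mm
N1: 490 × 693 mm
N2: 346 × 490 mm
N3: 245 × 346 mm
N4: 173 × 245 mm
→ matches N3.

N3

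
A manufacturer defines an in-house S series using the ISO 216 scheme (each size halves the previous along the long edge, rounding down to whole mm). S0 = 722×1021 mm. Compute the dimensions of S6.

S1 = 510 × 722 mm (from S0 by 1 halving).
S2: ⌊722/2⌋ × 510 = 361 × 510 mm
S3: ⌊510/2⌋ × 361 = 255 × 361 mm
S4: ⌊361/2⌋ × 255 = 180 × 255 mm
S5: ⌊255/2⌋ × 180 = 127 × 180 mm
S6: ⌊180/2⌋ × 127 = 90 × 127 mm

90 × 127 mm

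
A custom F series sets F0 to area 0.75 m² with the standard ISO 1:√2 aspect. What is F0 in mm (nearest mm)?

Let the short side be w mm. Then w · w√2 = 0.75 m² = 750,000 mm².
w² = 750,000/√2, so w ≈ 728.2 mm; long side = w√2 ≈ 1029.9 mm.

728 × 1030 mm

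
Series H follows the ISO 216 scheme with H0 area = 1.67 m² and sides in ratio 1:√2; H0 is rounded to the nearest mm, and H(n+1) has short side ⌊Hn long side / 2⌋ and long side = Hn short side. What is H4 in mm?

Let H0's short side be w mm. w · w√2 = 1.67 m² = 1,670,000 mm², so w ≈ 1086.7 mm and w√2 ≈ 1536.8 mm → H0 = 1087 × 1537 mm.
H1: ⌊1537/2⌋ × 1087 = 768 × 1087 mm
H2: ⌊1087/2⌋ × 768 = 543 × 768 mm
H3: ⌊768/2⌋ × 543 = 384 × 543 mm
H4: ⌊543/2⌋ × 384 = 271 × 384 mm

271 × 384 mm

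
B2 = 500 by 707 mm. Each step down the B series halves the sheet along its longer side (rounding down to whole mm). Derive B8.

62 × 88 mm

B3: ⌊707/2⌋ × 500 = 353 × 500 mm
B4: ⌊500/2⌋ × 353 = 250 × 353 mm
B5: ⌊353/2⌋ × 250 = 176 × 250 mm
B6: ⌊250/2⌋ × 176 = 125 × 176 mm
B7: ⌊176/2⌋ × 125 = 88 × 125 mm
B8: ⌊125/2⌋ × 88 = 62 × 88 mm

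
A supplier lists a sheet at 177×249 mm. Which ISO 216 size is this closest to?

B5 (176 × 250 mm)

Aspect ratio 249/177 ≈ 1.407 — close to the ISO √2 ≈ 1.414.
In the B-series (B0 = 1000 × 1414 mm): B5 = 176 × 250 mm.
Off by 2 mm total — nearest standard size.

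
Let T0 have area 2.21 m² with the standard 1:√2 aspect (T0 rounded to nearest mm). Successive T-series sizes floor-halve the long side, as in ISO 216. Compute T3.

Let T0's short side be w mm. w · w√2 = 2.21 m² = 2,210,000 mm², so w ≈ 1250.1 mm and w√2 ≈ 1767.9 mm → T0 = 1250 × 1768 mm.
T1: ⌊1768/2⌋ × 1250 = 884 × 1250 mm
T2: ⌊1250/2⌋ × 884 = 625 × 884 mm
T3: ⌊884/2⌋ × 625 = 442 × 625 mm

442 × 625 mm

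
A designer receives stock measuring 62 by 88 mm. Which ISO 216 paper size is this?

B8 (62 × 88 mm)

Aspect ratio 88/62 ≈ 1.419 — close to the ISO √2 ≈ 1.414.
In the B-series (B0 = 1000 × 1414 mm): B8 = 62 × 88 mm.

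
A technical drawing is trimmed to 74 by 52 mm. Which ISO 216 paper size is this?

Aspect ratio 74/52 ≈ 1.423 — close to the ISO √2 ≈ 1.414.
In the A-series (A0 area = 1 m²): A8 = 52 × 74 mm.

A8 (52 × 74 mm)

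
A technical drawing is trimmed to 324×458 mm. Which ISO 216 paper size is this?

Aspect ratio 458/324 ≈ 1.414 — close to the ISO √2 ≈ 1.414.
In the C-series (envelope sizes, between A and B): C3 = 324 × 458 mm.

C3 (324 × 458 mm)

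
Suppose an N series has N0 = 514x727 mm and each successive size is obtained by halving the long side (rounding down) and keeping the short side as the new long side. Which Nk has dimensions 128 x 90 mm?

N0: 514 × 727 mm
N1: 363 × 514 mm
N2: 257 × 363 mm
N3: 181 × 257 mm
N4: 128 × 181 mm
N5: 90 × 128 mm
N6: 64 × 90 mm
→ matches N5.

N5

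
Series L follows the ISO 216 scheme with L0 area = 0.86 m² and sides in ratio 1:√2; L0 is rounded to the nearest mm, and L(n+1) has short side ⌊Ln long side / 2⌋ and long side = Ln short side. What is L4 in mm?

Let L0's short side be w mm. w · w√2 = 0.86 m² = 860,000 mm², so w ≈ 779.8 mm and w√2 ≈ 1102.8 mm → L0 = 780 × 1103 mm.
L1: ⌊1103/2⌋ × 780 = 551 × 780 mm
L2: ⌊780/2⌋ × 551 = 390 × 551 mm
L3: ⌊551/2⌋ × 390 = 275 × 390 mm
L4: ⌊390/2⌋ × 275 = 195 × 275 mm

195 × 275 mm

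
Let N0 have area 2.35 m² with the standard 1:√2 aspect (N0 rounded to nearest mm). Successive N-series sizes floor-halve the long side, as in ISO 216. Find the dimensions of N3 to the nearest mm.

455 × 644 mm

Let N0's short side be w mm. w · w√2 = 2.35 m² = 2,350,000 mm², so w ≈ 1289.1 mm and w√2 ≈ 1823.0 mm → N0 = 1289 × 1823 mm.
N1: ⌊1823/2⌋ × 1289 = 911 × 1289 mm
N2: ⌊1289/2⌋ × 911 = 644 × 911 mm
N3: ⌊911/2⌋ × 644 = 455 × 644 mm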